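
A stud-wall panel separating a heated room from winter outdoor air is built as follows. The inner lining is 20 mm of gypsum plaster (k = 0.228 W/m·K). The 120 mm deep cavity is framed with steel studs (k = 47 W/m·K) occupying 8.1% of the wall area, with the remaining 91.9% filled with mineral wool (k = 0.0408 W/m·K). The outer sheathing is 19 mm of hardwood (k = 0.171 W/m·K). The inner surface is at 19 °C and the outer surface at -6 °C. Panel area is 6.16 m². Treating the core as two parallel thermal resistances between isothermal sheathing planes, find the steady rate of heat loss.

Sheathing layers in series; stud and cavity paths in parallel between them.
R_inner = 0.02/(0.228×6.16) = 0.01424 K/W
R_stud  = 0.12/(47×0.081×6.16) = 0.005117 K/W
R_cav   = 0.12/(0.0408×0.919×6.16) = 0.5195 K/W
1/R_core = 1/R_stud + 1/R_cav → R_core = 0.005067 K/W
R_outer = 0.019/(0.171×6.16) = 0.01804 K/W
R_total = 0.03734 K/W
Q = ΔT/R_total = 25/0.03734

Q ≈ 669 W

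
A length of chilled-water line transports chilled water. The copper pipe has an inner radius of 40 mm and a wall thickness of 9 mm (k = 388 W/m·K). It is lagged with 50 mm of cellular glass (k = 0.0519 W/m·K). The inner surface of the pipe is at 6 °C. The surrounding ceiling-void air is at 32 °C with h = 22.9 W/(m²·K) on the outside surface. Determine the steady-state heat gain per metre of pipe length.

For a radial system each layer contributes R = ln(r_out/r_in)/(2πkL); films add R = 1/(hA).
R_copper pipe wall = ln(49/40)/(2π×388×1) = 8.324×10^-5 K/W
R_cellular glass = ln(99/49)/(2π×0.0519×1) = 2.157 K/W
R_outer film = 1/(h_o·2πr_oL) = 1/(22.9×2π×0.099×1) = 0.0702 K/W
R_total = 2.227 K/W
Q = ΔT/R_total = 26/2.227

q′ ≈ 11.7 W/m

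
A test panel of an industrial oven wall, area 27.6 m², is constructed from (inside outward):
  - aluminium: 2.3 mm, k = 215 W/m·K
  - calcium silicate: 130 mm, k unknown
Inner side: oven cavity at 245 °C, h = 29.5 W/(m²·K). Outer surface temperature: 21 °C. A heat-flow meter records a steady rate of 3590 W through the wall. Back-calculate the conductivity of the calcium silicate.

k ≈ 0.077 W/(m·K)

Using the resistance-network approach (series):
R_inner film = 1/(h_i·A) = 1/(29.5×27.6) = 0.001228 K/W
R_aluminium = L/(kA) = 0.0023/(215×27.6) = 3.876×10^-7 K/W
Sum of known resistances R_other = 0.001229 K/W
Total R = ΔT/Q = 224/3590 = 0.0624 K/W
R_calcium silicate = R_total − R_other = 0.06117 K/W
k = L/(R·A) = 0.13/(0.06117×27.6)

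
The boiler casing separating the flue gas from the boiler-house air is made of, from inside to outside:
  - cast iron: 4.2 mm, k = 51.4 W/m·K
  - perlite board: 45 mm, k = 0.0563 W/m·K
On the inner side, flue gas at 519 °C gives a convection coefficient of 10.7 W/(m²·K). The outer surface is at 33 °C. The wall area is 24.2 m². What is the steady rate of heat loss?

Series thermal resistances:
R_inner film = 1/(h_i·A) = 1/(10.7×24.2) = 0.003862 K/W
R_cast iron = L/(kA) = 0.0042/(51.4×24.2) = 3.377×10^-6 K/W
R_perlite board = L/(kA) = 0.045/(0.0563×24.2) = 0.03303 K/W
R_total = 0.03689 K/W
Q = ΔT / R_total = 486 / 0.03689

Q ≈ 13200 W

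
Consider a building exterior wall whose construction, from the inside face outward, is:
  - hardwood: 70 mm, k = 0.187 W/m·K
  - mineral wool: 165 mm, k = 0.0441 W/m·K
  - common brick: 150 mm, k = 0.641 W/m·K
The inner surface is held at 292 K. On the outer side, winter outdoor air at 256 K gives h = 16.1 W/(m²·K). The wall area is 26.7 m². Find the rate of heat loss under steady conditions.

Q ≈ 218 W

Using the resistance-network approach (series):
R_hardwood = L/(kA) = 0.07/(0.187×26.7) = 0.01402 K/W
R_mineral wool = L/(kA) = 0.165/(0.0441×26.7) = 0.1401 K/W
R_common brick = L/(kA) = 0.15/(0.641×26.7) = 0.008764 K/W
R_outer film = 1/(h_o·A) = 1/(16.1×26.7) = 0.002326 K/W
R_total = 0.1652 K/W
Q = ΔT / R_total = 36 / 0.1652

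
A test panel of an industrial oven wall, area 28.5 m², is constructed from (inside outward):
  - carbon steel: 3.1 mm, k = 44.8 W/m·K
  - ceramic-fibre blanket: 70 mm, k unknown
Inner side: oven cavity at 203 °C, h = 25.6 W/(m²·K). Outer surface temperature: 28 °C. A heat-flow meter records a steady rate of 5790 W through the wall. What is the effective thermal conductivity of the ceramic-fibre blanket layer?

k ≈ 0.0851 W/(m·K)

Using the resistance-network approach (series):
R_inner film = 1/(h_i·A) = 1/(25.6×28.5) = 0.001371 K/W
R_carbon steel = L/(kA) = 0.0031/(44.8×28.5) = 2.428×10^-6 K/W
Sum of known resistances R_other = 0.001373 K/W
Total R = ΔT/Q = 175/5790 = 0.03022 K/W
R_ceramic-fibre blanket = R_total − R_other = 0.02885 K/W
k = L/(R·A) = 0.07/(0.02885×28.5)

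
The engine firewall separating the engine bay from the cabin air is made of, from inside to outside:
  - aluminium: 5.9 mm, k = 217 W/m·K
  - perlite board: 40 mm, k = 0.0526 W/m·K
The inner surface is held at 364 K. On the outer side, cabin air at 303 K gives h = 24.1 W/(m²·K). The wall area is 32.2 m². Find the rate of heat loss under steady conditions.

Q ≈ 2450 W

Thermal resistances in series:
R_aluminium = L/(kA) = 0.0059/(217×32.2) = 8.444×10^-7 K/W
R_perlite board = L/(kA) = 0.04/(0.0526×32.2) = 0.02362 K/W
R_outer film = 1/(h_o·A) = 1/(24.1×32.2) = 0.001289 K/W
R_total = 0.02491 K/W
Q = ΔT / R_total = 61 / 0.02491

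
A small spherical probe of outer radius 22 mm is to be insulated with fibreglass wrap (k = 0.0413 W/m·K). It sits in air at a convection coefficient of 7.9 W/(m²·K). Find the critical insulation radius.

r_cr ≈ 10.5 mm

For a sphere r_cr = 2k/h = 2×0.0413/7.9
r_cr = 10.5 mm; since the bare radius (22 mm) is above r_cr, any added insulation will reduce heat loss.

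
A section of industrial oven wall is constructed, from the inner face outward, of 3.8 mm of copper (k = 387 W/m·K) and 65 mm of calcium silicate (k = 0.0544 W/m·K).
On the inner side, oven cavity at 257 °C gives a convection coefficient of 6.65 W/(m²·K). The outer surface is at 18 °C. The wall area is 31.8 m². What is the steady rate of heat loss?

Q ≈ 5650 W

Using the resistance-network approach (series):
R_inner film = 1/(h_i·A) = 1/(6.65×31.8) = 0.004729 K/W
R_copper = L/(kA) = 0.0038/(387×31.8) = 3.088×10^-7 K/W
R_calcium silicate = L/(kA) = 0.065/(0.0544×31.8) = 0.03757 K/W
R_total = 0.0423 K/W
Q = ΔT / R_total = 239 / 0.0423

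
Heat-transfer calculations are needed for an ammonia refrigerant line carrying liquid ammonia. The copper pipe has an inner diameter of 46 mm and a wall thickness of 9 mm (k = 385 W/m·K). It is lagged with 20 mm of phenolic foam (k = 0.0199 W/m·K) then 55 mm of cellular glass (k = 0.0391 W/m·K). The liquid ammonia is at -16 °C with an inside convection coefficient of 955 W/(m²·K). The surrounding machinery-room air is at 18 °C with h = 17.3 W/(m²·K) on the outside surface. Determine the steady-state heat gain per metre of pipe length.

Radial resistances (cylindrical: R_cond = ln(r_o/r_i)/(2πkL), R_conv = 1/(h·2πrL)):
R_inner film = 1/(h_i·2πr₁L) = 1/(955×2π×0.023×1) = 0.007246 K/W
R_copper pipe wall = ln(32/23)/(2π×385×1) = 1.365×10^-4 K/W
R_phenolic foam = ln(52/32)/(2π×0.0199×1) = 3.883 K/W
R_cellular glass = ln(107/52)/(2π×0.0391×1) = 2.937 K/W
R_outer film = 1/(h_o·2πr_oL) = 1/(17.3×2π×0.107×1) = 0.08598 K/W
R_total = 6.914 K/W
Q = ΔT/R_total = 34/6.914

q′ ≈ 4.92 W/m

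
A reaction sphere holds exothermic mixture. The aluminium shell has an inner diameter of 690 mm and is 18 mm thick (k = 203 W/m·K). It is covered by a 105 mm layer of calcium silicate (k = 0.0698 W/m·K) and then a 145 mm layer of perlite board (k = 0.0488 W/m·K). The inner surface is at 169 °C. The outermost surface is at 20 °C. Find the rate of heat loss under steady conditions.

For a spherical shell R = (1/r₁ − 1/r₂)/(4πk); film R = 1/(h·4πr²). In series:
R_aluminium shell = (1/0.345 − 1/0.363)/(4π×203) = 5.634×10^-5 K/W
R_calcium silicate = (1/0.363 − 1/0.468)/(4π×0.0698) = 0.7046 K/W
R_perlite board = (1/0.468 − 1/0.613)/(4π×0.0488) = 0.8242 K/W
R_total = 1.529 K/W
Q = ΔT/R_total = 149/1.529

Q ≈ 97.5 W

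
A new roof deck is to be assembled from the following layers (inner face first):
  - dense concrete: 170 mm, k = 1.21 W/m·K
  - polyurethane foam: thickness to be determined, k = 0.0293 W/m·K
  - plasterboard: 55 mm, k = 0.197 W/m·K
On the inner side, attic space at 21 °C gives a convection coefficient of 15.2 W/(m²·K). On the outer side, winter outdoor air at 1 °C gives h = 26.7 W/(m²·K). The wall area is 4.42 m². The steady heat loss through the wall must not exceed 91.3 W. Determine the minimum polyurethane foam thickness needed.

L ≈ 13 mm

Series thermal resistances:
R_inner film = 1/(h_i·A) = 1/(15.2×4.42) = 0.01488 K/W
R_dense concrete = L/(kA) = 0.17/(1.21×4.42) = 0.03179 K/W
R_plasterboard = L/(kA) = 0.055/(0.197×4.42) = 0.06316 K/W
R_outer film = 1/(h_o·A) = 1/(26.7×4.42) = 0.008474 K/W
Sum of the known resistances R_other = 0.1183 K/W
Required total resistance R_tot = ΔT/Q_allow = 20/91.3 = 0.2191 K/W
R_polyurethane foam = R_tot − R_other = 0.1007 K/W
L = R·k·A = 0.1007×0.0293×4.42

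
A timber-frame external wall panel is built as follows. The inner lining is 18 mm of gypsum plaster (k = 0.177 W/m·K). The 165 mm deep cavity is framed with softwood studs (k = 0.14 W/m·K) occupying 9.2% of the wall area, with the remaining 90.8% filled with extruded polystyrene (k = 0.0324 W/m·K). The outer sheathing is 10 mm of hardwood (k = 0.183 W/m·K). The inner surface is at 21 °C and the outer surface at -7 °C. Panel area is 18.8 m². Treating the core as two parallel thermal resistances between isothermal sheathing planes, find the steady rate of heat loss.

Sheathing layers in series; stud and cavity paths in parallel between them.
R_inner = 0.018/(0.177×18.8) = 0.005409 K/W
R_stud  = 0.165/(0.14×0.092×18.8) = 0.6814 K/W
R_cav   = 0.165/(0.0324×0.908×18.8) = 0.2983 K/W
1/R_core = 1/R_stud + 1/R_cav → R_core = 0.2075 K/W
R_outer = 0.01/(0.183×18.8) = 0.002907 K/W
R_total = 0.2158 K/W
Q = ΔT/R_total = 28/0.2158

Q ≈ 130 W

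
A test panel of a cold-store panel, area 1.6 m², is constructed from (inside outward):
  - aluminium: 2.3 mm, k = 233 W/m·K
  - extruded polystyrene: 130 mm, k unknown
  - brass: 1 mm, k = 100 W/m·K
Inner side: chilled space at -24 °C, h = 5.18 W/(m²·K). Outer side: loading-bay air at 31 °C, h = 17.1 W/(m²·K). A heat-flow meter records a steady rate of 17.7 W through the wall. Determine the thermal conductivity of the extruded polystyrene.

Treating each layer as a thermal resistance in series:
R_inner film = 1/(h_i·A) = 1/(5.18×1.6) = 0.1207 K/W
R_aluminium = L/(kA) = 0.0023/(233×1.6) = 6.17×10^-6 K/W
R_brass = L/(kA) = 0.001/(100×1.6) = 6.25×10^-6 K/W
R_outer film = 1/(h_o·A) = 1/(17.1×1.6) = 0.03655 K/W
Sum of known resistances R_other = 0.1572 K/W
Total R = ΔT/Q = 55/17.7 = 3.107 K/W
R_extruded polystyrene = R_total − R_other = 2.95 K/W
k = L/(R·A) = 0.13/(2.95×1.6)

k ≈ 0.0275 W/(m·K)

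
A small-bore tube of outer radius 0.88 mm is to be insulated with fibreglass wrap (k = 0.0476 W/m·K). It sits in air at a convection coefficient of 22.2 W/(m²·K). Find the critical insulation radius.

For a cylinder r_cr = k/h = 0.0476/22.2
r_cr = 2.14 mm; since the bare radius (0.88 mm) is below r_cr, adding a thin layer of insulation will *increase* heat loss.

r_cr ≈ 2.14 mm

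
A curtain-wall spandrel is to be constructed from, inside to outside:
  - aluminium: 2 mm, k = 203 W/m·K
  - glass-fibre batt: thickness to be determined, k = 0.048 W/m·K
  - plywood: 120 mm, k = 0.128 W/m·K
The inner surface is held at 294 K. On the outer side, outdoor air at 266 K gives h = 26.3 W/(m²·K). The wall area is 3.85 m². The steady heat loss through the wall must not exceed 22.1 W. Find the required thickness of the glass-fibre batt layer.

Using the resistance-network approach (series):
R_aluminium = L/(kA) = 0.002/(203×3.85) = 2.559×10^-6 K/W
R_plywood = L/(kA) = 0.12/(0.128×3.85) = 0.2435 K/W
R_outer film = 1/(h_o·A) = 1/(26.3×3.85) = 0.009876 K/W
Sum of the known resistances R_other = 0.2534 K/W
Required total resistance R_tot = ΔT/Q_allow = 28/22.1 = 1.267 K/W
R_glass-fibre batt = R_tot − R_other = 1.014 K/W
L = R·k·A = 1.014×0.048×3.85

L ≈ 187 mm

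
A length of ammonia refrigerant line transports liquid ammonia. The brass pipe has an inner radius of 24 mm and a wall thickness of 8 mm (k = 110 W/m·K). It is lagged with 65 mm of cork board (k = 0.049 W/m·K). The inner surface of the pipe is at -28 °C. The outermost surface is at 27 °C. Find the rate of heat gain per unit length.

Radial resistances (cylindrical: R_cond = ln(r_o/r_i)/(2πkL), R_conv = 1/(h·2πrL)):
R_brass pipe wall = ln(32/24)/(2π×110×1) = 4.162×10^-4 K/W
R_cork board = ln(97/32)/(2π×0.049×1) = 3.602 K/W
R_total = 3.602 K/W
Q = ΔT/R_total = 55/3.602

q′ ≈ 15.3 W/m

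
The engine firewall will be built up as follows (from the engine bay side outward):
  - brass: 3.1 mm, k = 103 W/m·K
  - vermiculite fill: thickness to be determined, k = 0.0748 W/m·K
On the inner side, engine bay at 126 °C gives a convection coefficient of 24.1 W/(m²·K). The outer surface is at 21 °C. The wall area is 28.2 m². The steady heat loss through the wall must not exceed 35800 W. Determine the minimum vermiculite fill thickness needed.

Thermal resistances in series:
R_inner film = 1/(h_i·A) = 1/(24.1×28.2) = 0.001471 K/W
R_brass = L/(kA) = 0.0031/(103×28.2) = 1.067×10^-6 K/W
Sum of the known resistances R_other = 0.001472 K/W
Required total resistance R_tot = ΔT/Q_allow = 105/35800 = 0.002933 K/W
R_vermiculite fill = R_tot − R_other = 0.00146 K/W
L = R·k·A = 0.00146×0.0748×28.2

L ≈ 3.08 mm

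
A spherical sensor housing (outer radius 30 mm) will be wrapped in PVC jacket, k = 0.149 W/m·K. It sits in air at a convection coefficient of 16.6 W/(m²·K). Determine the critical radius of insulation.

For a sphere r_cr = 2k/h = 2×0.149/16.6
r_cr = 18 mm; since the bare radius (30 mm) is above r_cr, any added insulation will reduce heat loss.

r_cr ≈ 18 mm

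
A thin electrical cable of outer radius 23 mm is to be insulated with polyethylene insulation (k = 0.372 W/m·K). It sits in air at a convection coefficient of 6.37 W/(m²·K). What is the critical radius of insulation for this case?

r_cr ≈ 58.4 mm

For a cylinder r_cr = k/h = 0.372/6.37
r_cr = 58.4 mm; since the bare radius (23 mm) is below r_cr, adding a thin layer of insulation will *increase* heat loss.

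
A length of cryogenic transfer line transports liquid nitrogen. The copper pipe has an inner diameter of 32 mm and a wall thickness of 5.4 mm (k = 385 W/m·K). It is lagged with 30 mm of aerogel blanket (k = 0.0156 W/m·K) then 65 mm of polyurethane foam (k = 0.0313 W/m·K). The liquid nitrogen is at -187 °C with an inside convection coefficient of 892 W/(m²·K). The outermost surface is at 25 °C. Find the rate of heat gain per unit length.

q′ ≈ 16.2 W/m

Cylindrical conduction, so R = ln(r₂/r₁)/(2πkL) per layer, in series:
R_inner film = 1/(h_i·2πr₁L) = 1/(892×2π×0.016×1) = 0.01115 K/W
R_copper pipe wall = ln(21.4/16)/(2π×385×1) = 1.202×10^-4 K/W
R_aerogel blanket = ln(51.4/21.4)/(2π×0.0156×1) = 8.94 K/W
R_polyurethane foam = ln(116.4/51.4)/(2π×0.0313×1) = 4.156 K/W
R_total = 13.11 K/W
Q = ΔT/R_total = 212/13.11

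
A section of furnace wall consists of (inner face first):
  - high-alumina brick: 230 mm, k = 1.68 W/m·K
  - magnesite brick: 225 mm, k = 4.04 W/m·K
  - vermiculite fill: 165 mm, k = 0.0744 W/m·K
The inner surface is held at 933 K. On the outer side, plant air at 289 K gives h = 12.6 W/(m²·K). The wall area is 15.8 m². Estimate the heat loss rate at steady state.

Thermal resistances in series:
R_high-alumina brick = L/(kA) = 0.23/(1.68×15.8) = 0.008665 K/W
R_magnesite brick = L/(kA) = 0.225/(4.04×15.8) = 0.003525 K/W
R_vermiculite fill = L/(kA) = 0.165/(0.0744×15.8) = 0.1404 K/W
R_outer film = 1/(h_o·A) = 1/(12.6×15.8) = 0.005023 K/W
R_total = 0.1576 K/W
Q = ΔT / R_total = 644 / 0.1576

Q ≈ 4090 W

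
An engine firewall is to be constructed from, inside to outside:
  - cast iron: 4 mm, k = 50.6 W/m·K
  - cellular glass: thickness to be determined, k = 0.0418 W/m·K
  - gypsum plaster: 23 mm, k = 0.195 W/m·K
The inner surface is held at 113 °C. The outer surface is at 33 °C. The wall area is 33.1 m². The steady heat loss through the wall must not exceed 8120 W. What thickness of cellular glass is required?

L ≈ 8.7 mm

Using the resistance-network approach (series):
R_cast iron = L/(kA) = 0.004/(50.6×33.1) = 2.388×10^-6 K/W
R_gypsum plaster = L/(kA) = 0.023/(0.195×33.1) = 0.003563 K/W
Sum of the known resistances R_other = 0.003566 K/W
Required total resistance R_tot = ΔT/Q_allow = 80/8120 = 0.009852 K/W
R_cellular glass = R_tot − R_other = 0.006286 K/W
L = R·k·A = 0.006286×0.0418×33.1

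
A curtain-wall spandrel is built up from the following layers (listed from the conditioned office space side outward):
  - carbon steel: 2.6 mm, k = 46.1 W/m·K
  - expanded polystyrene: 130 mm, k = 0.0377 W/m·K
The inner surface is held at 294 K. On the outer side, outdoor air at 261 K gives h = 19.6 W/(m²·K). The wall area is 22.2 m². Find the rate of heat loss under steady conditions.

Q ≈ 209 W

Thermal resistances in series:
R_carbon steel = L/(kA) = 0.0026/(46.1×22.2) = 2.541×10^-6 K/W
R_expanded polystyrene = L/(kA) = 0.13/(0.0377×22.2) = 0.1553 K/W
R_outer film = 1/(h_o·A) = 1/(19.6×22.2) = 0.002298 K/W
R_total = 0.1576 K/W
Q = ΔT / R_total = 33 / 0.1576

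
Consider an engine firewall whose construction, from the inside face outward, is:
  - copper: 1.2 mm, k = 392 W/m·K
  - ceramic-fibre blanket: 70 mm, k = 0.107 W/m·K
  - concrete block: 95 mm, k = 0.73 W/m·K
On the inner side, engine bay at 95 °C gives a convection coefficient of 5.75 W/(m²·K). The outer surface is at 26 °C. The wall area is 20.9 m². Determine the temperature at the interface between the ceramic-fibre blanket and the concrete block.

Thermal resistances in series:
R_inner film = 1/(h_i·A) = 1/(5.75×20.9) = 0.008321 K/W
R_copper = L/(kA) = 0.0012/(392×20.9) = 1.465×10^-7 K/W
R_ceramic-fibre blanket = L/(kA) = 0.07/(0.107×20.9) = 0.0313 K/W
R_concrete block = L/(kA) = 0.095/(0.73×20.9) = 0.006227 K/W
R_total = 0.04585 K/W;  Q = ΔT/R_total = 69/0.04585 = 1505 W
T_interface = T_inner − Q·ΣR(inner→interface) = 95 − 1500×0.03962

T ≈ 35.4 °C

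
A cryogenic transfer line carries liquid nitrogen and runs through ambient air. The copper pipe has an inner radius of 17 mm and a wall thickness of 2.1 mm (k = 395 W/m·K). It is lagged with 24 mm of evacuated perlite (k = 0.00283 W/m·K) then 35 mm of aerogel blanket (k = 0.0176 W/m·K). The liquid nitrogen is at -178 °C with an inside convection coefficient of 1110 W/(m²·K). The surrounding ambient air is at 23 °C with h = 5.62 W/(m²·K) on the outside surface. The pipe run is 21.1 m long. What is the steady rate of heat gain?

Per-layer cylindrical resistances, series-summed:
R_inner film = 1/(h_i·2πr₁L) = 1/(1110×2π×0.017×21.1) = 3.997×10^-4 K/W
R_copper pipe wall = ln(19.1/17)/(2π×395×21.1) = 2.224×10^-6 K/W
R_evacuated perlite = ln(43.1/19.1)/(2π×0.00283×21.1) = 2.169 K/W
R_aerogel blanket = ln(78.1/43.1)/(2π×0.0176×21.1) = 0.2548 K/W
R_outer film = 1/(h_o·2πr_oL) = 1/(5.62×2π×0.0781×21.1) = 0.01719 K/W
R_total = 2.441 K/W
Q = ΔT/R_total = 201/2.441

Q ≈ 82.3 W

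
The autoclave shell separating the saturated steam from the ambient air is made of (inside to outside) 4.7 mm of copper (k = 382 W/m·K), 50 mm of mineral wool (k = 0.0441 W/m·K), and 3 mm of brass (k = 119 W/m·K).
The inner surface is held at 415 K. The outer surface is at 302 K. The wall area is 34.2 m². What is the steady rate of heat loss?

Thermal resistances in series:
R_copper = L/(kA) = 0.0047/(382×34.2) = 3.598×10^-7 K/W
R_mineral wool = L/(kA) = 0.05/(0.0441×34.2) = 0.03315 K/W
R_brass = L/(kA) = 0.003/(119×34.2) = 7.371×10^-7 K/W
R_total = 0.03315 K/W
Q = ΔT / R_total = 113 / 0.03315

Q ≈ 3410 W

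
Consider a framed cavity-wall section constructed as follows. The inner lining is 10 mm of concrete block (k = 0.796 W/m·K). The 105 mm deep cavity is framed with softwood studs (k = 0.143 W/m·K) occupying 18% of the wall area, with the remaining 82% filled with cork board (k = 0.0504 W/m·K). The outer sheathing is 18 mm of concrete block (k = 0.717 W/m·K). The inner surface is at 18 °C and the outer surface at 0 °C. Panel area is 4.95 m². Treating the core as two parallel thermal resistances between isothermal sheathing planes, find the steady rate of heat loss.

Q ≈ 55.6 W

Sheathing layers in series; stud and cavity paths in parallel between them.
R_inner = 0.01/(0.796×4.95) = 0.002538 K/W
R_stud  = 0.105/(0.143×0.18×4.95) = 0.8241 K/W
R_cav   = 0.105/(0.0504×0.82×4.95) = 0.5133 K/W
1/R_core = 1/R_stud + 1/R_cav → R_core = 0.3163 K/W
R_outer = 0.018/(0.717×4.95) = 0.005072 K/W
R_total = 0.3239 K/W
Q = ΔT/R_total = 18/0.3239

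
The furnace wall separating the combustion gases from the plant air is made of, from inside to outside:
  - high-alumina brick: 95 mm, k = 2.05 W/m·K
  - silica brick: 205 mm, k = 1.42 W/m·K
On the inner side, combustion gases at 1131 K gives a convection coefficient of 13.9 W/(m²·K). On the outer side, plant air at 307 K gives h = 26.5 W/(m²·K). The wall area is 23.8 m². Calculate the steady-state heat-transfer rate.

Q ≈ 65300 W

Series thermal resistances:
R_inner film = 1/(h_i·A) = 1/(13.9×23.8) = 0.003023 K/W
R_high-alumina brick = L/(kA) = 0.095/(2.05×23.8) = 0.001947 K/W
R_silica brick = L/(kA) = 0.205/(1.42×23.8) = 0.006066 K/W
R_outer film = 1/(h_o·A) = 1/(26.5×23.8) = 0.001586 K/W
R_total = 0.01262 K/W
Q = ΔT / R_total = 824 / 0.01262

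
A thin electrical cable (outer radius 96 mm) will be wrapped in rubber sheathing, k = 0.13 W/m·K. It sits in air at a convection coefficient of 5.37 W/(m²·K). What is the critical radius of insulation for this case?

For a cylinder r_cr = k/h = 0.13/5.37
r_cr = 24.2 mm; since the bare radius (96 mm) is above r_cr, any added insulation will reduce heat loss.

r_cr ≈ 24.2 mm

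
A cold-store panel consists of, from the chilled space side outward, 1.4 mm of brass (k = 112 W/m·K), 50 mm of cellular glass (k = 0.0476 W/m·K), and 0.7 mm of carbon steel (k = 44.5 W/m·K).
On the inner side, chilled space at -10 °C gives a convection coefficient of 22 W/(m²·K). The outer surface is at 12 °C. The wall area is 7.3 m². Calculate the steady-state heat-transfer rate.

Model the wall as resistances in series:
R_inner film = 1/(h_i·A) = 1/(22×7.3) = 0.006227 K/W
R_brass = L/(kA) = 0.0014/(112×7.3) = 1.712×10^-6 K/W
R_cellular glass = L/(kA) = 0.05/(0.0476×7.3) = 0.1439 K/W
R_carbon steel = L/(kA) = 0.0007/(44.5×7.3) = 2.155×10^-6 K/W
R_total = 0.1501 K/W
Q = ΔT / R_total = 22 / 0.1501

Q ≈ 147 W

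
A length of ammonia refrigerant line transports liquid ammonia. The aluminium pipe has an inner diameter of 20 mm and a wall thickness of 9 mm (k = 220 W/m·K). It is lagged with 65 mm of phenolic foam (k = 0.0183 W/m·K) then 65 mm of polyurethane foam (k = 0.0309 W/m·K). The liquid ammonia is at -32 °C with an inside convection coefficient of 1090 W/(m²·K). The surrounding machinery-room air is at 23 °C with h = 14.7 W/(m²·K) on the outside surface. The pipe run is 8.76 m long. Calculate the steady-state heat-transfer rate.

Q ≈ 30.2 W

For a radial system each layer contributes R = ln(r_out/r_in)/(2πkL); films add R = 1/(hA).
R_inner film = 1/(h_i·2πr₁L) = 1/(1090×2π×0.01×8.76) = 0.001667 K/W
R_aluminium pipe wall = ln(19/10)/(2π×220×8.76) = 5.301×10^-5 K/W
R_phenolic foam = ln(84/19)/(2π×0.0183×8.76) = 1.476 K/W
R_polyurethane foam = ln(149/84)/(2π×0.0309×8.76) = 0.337 K/W
R_outer film = 1/(h_o·2πr_oL) = 1/(14.7×2π×0.149×8.76) = 0.008295 K/W
R_total = 1.823 K/W
Q = ΔT/R_total = 55/1.823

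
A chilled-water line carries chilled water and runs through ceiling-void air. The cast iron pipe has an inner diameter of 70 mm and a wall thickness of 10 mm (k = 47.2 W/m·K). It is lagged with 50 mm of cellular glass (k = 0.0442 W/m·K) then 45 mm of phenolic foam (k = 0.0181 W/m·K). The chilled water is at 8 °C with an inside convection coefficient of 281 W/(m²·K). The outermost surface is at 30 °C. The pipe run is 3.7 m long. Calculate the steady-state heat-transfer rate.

Cylindrical conduction, so R = ln(r₂/r₁)/(2πkL) per layer, in series:
R_inner film = 1/(h_i·2πr₁L) = 1/(281×2π×0.035×3.7) = 0.004374 K/W
R_cast iron pipe wall = ln(45/35)/(2π×47.2×3.7) = 2.29×10^-4 K/W
R_cellular glass = ln(95/45)/(2π×0.0442×3.7) = 0.7272 K/W
R_phenolic foam = ln(140/95)/(2π×0.0181×3.7) = 0.9215 K/W
R_total = 1.653 K/W
Q = ΔT/R_total = 22/1.653

Q ≈ 13.3 W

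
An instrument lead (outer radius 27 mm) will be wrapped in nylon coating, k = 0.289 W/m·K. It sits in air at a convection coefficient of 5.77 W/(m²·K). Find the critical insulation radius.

For a cylinder r_cr = k/h = 0.289/5.77
r_cr = 50.1 mm; since the bare radius (27 mm) is below r_cr, adding a thin layer of insulation will *increase* heat loss.

r_cr ≈ 50.1 mm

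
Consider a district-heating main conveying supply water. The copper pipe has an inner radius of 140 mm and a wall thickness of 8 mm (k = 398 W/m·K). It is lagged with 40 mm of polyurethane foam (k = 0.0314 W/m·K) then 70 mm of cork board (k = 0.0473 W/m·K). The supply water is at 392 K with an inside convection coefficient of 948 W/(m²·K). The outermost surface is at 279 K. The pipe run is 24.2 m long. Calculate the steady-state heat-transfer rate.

Q ≈ 1200 W

Radial resistances (cylindrical: R_cond = ln(r_o/r_i)/(2πkL), R_conv = 1/(h·2πrL)):
R_inner film = 1/(h_i·2πr₁L) = 1/(948×2π×0.14×24.2) = 4.955×10^-5 K/W
R_copper pipe wall = ln(148/140)/(2π×398×24.2) = 9.182×10^-7 K/W
R_polyurethane foam = ln(188/148)/(2π×0.0314×24.2) = 0.05011 K/W
R_cork board = ln(258/188)/(2π×0.0473×24.2) = 0.04401 K/W
R_total = 0.09417 K/W
Q = ΔT/R_total = 113/0.09417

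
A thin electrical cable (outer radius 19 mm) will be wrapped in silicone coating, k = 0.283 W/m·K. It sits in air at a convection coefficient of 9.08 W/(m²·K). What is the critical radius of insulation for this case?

r_cr ≈ 31.2 mm

For a cylinder r_cr = k/h = 0.283/9.08
r_cr = 31.2 mm; since the bare radius (19 mm) is below r_cr, adding a thin layer of insulation will *increase* heat loss.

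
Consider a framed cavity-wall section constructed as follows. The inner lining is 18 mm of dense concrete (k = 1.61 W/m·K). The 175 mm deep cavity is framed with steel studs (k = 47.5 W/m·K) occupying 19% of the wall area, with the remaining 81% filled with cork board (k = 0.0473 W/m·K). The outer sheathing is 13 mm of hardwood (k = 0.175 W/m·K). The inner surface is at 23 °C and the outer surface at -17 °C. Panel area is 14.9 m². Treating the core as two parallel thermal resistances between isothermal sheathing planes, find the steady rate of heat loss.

Q ≈ 5690 W

Sheathing layers in series; stud and cavity paths in parallel between them.
R_inner = 0.018/(1.61×14.9) = 7.503×10^-4 K/W
R_stud  = 0.175/(47.5×0.19×14.9) = 0.001301 K/W
R_cav   = 0.175/(0.0473×0.81×14.9) = 0.3066 K/W
1/R_core = 1/R_stud + 1/R_cav → R_core = 0.001296 K/W
R_outer = 0.013/(0.175×14.9) = 0.004986 K/W
R_total = 0.007032 K/W
Q = ΔT/R_total = 40/0.007032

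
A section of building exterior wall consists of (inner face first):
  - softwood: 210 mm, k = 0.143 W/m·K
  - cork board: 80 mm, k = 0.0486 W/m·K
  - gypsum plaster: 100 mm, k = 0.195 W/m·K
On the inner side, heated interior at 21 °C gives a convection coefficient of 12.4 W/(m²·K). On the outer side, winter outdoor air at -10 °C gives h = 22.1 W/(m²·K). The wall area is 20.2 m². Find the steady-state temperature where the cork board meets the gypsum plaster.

T ≈ -5.39 °C

Model the wall as resistances in series:
R_inner film = 1/(h_i·A) = 1/(12.4×20.2) = 0.003992 K/W
R_softwood = L/(kA) = 0.21/(0.143×20.2) = 0.0727 K/W
R_cork board = L/(kA) = 0.08/(0.0486×20.2) = 0.08149 K/W
R_gypsum plaster = L/(kA) = 0.1/(0.195×20.2) = 0.02539 K/W
R_outer film = 1/(h_o·A) = 1/(22.1×20.2) = 0.00224 K/W
R_total = 0.1858 K/W;  Q = ΔT/R_total = 31/0.1858 = 166.8 W
T_interface = T_inner − Q·ΣR(inner→interface) = 21 − 167×0.1582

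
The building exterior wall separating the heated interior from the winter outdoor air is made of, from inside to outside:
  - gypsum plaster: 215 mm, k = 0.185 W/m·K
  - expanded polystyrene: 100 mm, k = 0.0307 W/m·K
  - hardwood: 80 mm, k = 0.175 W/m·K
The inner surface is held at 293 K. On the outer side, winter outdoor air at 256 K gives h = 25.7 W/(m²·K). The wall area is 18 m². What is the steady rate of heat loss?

Thermal resistances in series:
R_gypsum plaster = L/(kA) = 0.215/(0.185×18) = 0.06456 K/W
R_expanded polystyrene = L/(kA) = 0.1/(0.0307×18) = 0.181 K/W
R_hardwood = L/(kA) = 0.08/(0.175×18) = 0.0254 K/W
R_outer film = 1/(h_o·A) = 1/(25.7×18) = 0.002162 K/W
R_total = 0.2731 K/W
Q = ΔT / R_total = 37 / 0.2731

Q ≈ 135 W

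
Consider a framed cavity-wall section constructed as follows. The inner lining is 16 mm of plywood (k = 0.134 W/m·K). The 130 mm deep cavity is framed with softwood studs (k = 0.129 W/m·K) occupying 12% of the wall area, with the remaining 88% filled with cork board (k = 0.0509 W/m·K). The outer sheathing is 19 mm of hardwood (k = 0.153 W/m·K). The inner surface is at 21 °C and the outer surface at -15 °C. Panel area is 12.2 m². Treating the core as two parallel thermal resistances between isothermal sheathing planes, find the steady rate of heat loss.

Q ≈ 183 W

Sheathing layers in series; stud and cavity paths in parallel between them.
R_inner = 0.016/(0.134×12.2) = 0.009787 K/W
R_stud  = 0.13/(0.129×0.12×12.2) = 0.6884 K/W
R_cav   = 0.13/(0.0509×0.88×12.2) = 0.2379 K/W
1/R_core = 1/R_stud + 1/R_cav → R_core = 0.1768 K/W
R_outer = 0.019/(0.153×12.2) = 0.01018 K/W
R_total = 0.1968 K/W
Q = ΔT/R_total = 36/0.1968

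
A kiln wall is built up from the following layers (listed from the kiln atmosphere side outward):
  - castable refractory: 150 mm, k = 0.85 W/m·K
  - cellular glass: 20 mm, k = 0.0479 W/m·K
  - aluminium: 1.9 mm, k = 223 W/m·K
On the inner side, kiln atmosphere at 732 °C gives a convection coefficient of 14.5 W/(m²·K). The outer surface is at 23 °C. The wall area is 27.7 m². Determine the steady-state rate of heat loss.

Q ≈ 29600 W

Treating each layer as a thermal resistance in series:
R_inner film = 1/(h_i·A) = 1/(14.5×27.7) = 0.00249 K/W
R_castable refractory = L/(kA) = 0.15/(0.85×27.7) = 0.006371 K/W
R_cellular glass = L/(kA) = 0.02/(0.0479×27.7) = 0.01507 K/W
R_aluminium = L/(kA) = 0.0019/(223×27.7) = 3.076×10^-7 K/W
R_total = 0.02393 K/W
Q = ΔT / R_total = 709 / 0.02393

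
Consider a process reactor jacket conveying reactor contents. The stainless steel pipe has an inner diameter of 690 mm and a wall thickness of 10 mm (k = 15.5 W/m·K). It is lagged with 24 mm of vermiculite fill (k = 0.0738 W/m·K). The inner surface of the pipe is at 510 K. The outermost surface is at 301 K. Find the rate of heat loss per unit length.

For a radial system each layer contributes R = ln(r_out/r_in)/(2πkL); films add R = 1/(hA).
R_stainless steel pipe wall = ln(355/345)/(2π×15.5×1) = 2.934×10^-4 K/W
R_vermiculite fill = ln(379/355)/(2π×0.0738×1) = 0.1411 K/W
R_total = 0.1414 K/W
Q = ΔT/R_total = 209/0.1414

q′ ≈ 1480 W/m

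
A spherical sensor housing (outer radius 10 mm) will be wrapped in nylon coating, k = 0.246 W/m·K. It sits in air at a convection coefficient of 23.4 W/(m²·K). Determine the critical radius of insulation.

For a sphere r_cr = 2k/h = 2×0.246/23.4
r_cr = 21 mm; since the bare radius (10 mm) is below r_cr, adding a thin layer of insulation will *increase* heat loss.

r_cr ≈ 21 mm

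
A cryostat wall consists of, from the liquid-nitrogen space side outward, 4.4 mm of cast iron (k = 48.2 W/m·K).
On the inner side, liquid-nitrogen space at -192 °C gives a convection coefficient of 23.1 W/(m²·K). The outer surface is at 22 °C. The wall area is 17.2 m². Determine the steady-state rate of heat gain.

Q ≈ 84800 W

Thermal resistances in series:
R_inner film = 1/(h_i·A) = 1/(23.1×17.2) = 0.002517 K/W
R_cast iron = L/(kA) = 0.0044/(48.2×17.2) = 5.307×10^-6 K/W
R_total = 0.002522 K/W
Q = ΔT / R_total = 214 / 0.002522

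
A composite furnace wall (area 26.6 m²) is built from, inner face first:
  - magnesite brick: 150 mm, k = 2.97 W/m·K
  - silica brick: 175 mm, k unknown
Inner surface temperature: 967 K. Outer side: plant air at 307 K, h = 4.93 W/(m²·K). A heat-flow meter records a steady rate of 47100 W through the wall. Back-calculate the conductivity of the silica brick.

Model the wall as resistances in series:
R_magnesite brick = L/(kA) = 0.15/(2.97×26.6) = 0.001899 K/W
R_outer film = 1/(h_o·A) = 1/(4.93×26.6) = 0.007626 K/W
Sum of known resistances R_other = 0.009524 K/W
Total R = ΔT/Q = 660/47100 = 0.01401 K/W
R_silica brick = R_total − R_other = 0.004488 K/W
k = L/(R·A) = 0.175/(0.004488×26.6)

k ≈ 1.47 W/(m·K)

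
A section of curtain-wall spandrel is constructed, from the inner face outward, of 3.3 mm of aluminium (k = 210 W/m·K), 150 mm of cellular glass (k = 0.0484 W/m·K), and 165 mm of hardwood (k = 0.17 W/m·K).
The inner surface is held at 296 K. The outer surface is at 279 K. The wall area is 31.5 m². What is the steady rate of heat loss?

Q ≈ 132 W

Series thermal resistances:
R_aluminium = L/(kA) = 0.0033/(210×31.5) = 4.989×10^-7 K/W
R_cellular glass = L/(kA) = 0.15/(0.0484×31.5) = 0.09839 K/W
R_hardwood = L/(kA) = 0.165/(0.17×31.5) = 0.03081 K/W
R_total = 0.1292 K/W
Q = ΔT / R_total = 17 / 0.1292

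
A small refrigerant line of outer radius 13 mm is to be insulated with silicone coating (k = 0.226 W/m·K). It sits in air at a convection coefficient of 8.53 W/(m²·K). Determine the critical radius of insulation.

For a cylinder r_cr = k/h = 0.226/8.53
r_cr = 26.5 mm; since the bare radius (13 mm) is below r_cr, adding a thin layer of insulation will *increase* heat loss.

r_cr ≈ 26.5 mm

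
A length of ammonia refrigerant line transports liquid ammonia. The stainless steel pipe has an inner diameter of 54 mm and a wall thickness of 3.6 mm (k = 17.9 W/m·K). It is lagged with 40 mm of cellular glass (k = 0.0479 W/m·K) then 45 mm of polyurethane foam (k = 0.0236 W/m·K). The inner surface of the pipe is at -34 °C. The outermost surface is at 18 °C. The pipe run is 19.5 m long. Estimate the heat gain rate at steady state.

Q ≈ 166 W

Per-layer cylindrical resistances, series-summed:
R_stainless steel pipe wall = ln(30.6/27)/(2π×17.9×19.5) = 5.707×10^-5 K/W
R_cellular glass = ln(70.6/30.6)/(2π×0.0479×19.5) = 0.1425 K/W
R_polyurethane foam = ln(115.6/70.6)/(2π×0.0236×19.5) = 0.1705 K/W
R_total = 0.313 K/W
Q = ΔT/R_total = 52/0.313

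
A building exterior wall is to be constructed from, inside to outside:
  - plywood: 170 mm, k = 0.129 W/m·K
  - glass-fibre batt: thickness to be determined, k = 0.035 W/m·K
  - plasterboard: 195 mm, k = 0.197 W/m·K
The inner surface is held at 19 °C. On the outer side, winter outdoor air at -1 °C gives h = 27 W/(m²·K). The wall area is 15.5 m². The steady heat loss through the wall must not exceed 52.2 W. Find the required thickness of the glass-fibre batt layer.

L ≈ 126 mm

Using the resistance-network approach (series):
R_plywood = L/(kA) = 0.17/(0.129×15.5) = 0.08502 K/W
R_plasterboard = L/(kA) = 0.195/(0.197×15.5) = 0.06386 K/W
R_outer film = 1/(h_o·A) = 1/(27×15.5) = 0.002389 K/W
Sum of the known resistances R_other = 0.1513 K/W
Required total resistance R_tot = ΔT/Q_allow = 20/52.2 = 0.3831 K/W
R_glass-fibre batt = R_tot − R_other = 0.2319 K/W
L = R·k·A = 0.2319×0.035×15.5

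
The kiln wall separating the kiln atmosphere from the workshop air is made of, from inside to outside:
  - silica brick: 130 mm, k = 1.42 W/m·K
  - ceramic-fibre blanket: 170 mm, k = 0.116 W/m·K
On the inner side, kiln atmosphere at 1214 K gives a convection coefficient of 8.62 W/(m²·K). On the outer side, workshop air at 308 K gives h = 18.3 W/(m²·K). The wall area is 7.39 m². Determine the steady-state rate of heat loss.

Model the wall as resistances in series:
R_inner film = 1/(h_i·A) = 1/(8.62×7.39) = 0.0157 K/W
R_silica brick = L/(kA) = 0.13/(1.42×7.39) = 0.01239 K/W
R_ceramic-fibre blanket = L/(kA) = 0.17/(0.116×7.39) = 0.1983 K/W
R_outer film = 1/(h_o·A) = 1/(18.3×7.39) = 0.007394 K/W
R_total = 0.2338 K/W
Q = ΔT / R_total = 906 / 0.2338

Q ≈ 3880 W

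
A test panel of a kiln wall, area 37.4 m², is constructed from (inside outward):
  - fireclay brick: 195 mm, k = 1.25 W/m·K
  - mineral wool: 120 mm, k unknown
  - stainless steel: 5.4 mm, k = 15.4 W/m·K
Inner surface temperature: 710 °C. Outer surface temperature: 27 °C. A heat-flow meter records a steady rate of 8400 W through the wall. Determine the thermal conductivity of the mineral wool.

Thermal resistances in series:
R_fireclay brick = L/(kA) = 0.195/(1.25×37.4) = 0.004171 K/W
R_stainless steel = L/(kA) = 0.0054/(15.4×37.4) = 9.376×10^-6 K/W
Sum of known resistances R_other = 0.00418 K/W
Total R = ΔT/Q = 683/8400 = 0.08131 K/W
R_mineral wool = R_total − R_other = 0.07713 K/W
k = L/(R·A) = 0.12/(0.07713×37.4)

k ≈ 0.0416 W/(m·K)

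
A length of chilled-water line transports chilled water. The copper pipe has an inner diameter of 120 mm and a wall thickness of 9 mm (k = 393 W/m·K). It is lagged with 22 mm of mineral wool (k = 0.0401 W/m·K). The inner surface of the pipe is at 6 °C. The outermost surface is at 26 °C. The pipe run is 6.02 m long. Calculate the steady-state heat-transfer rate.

Q ≈ 110 W

Treating each annulus and film as a series resistance:
R_copper pipe wall = ln(69/60)/(2π×393×6.02) = 9.402×10^-6 K/W
R_mineral wool = ln(91/69)/(2π×0.0401×6.02) = 0.1825 K/W
R_total = 0.1825 K/W
Q = ΔT/R_total = 20/0.1825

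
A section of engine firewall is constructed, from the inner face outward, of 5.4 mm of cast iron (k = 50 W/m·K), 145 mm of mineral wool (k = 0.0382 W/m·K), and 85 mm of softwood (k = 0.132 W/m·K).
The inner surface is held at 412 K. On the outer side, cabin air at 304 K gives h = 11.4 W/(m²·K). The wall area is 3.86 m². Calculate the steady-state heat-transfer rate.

Q ≈ 92.1 W

Series thermal resistances:
R_cast iron = L/(kA) = 0.0054/(50×3.86) = 2.798×10^-5 K/W
R_mineral wool = L/(kA) = 0.145/(0.0382×3.86) = 0.9834 K/W
R_softwood = L/(kA) = 0.085/(0.132×3.86) = 0.1668 K/W
R_outer film = 1/(h_o·A) = 1/(11.4×3.86) = 0.02273 K/W
R_total = 1.173 K/W
Q = ΔT / R_total = 108 / 1.173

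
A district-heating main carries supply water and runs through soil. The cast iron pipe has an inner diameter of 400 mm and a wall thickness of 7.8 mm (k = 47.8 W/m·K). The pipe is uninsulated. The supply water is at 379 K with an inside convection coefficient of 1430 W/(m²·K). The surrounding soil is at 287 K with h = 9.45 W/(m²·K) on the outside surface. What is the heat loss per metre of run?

Radial resistances (cylindrical: R_cond = ln(r_o/r_i)/(2πkL), R_conv = 1/(h·2πrL)):
R_inner film = 1/(h_i·2πr₁L) = 1/(1430×2π×0.2×1) = 5.565×10^-4 K/W
R_cast iron pipe wall = ln(207.8/200)/(2π×47.8×1) = 1.274×10^-4 K/W
R_outer film = 1/(h_o·2πr_oL) = 1/(9.45×2π×0.2078×1) = 0.08105 K/W
R_total = 0.08173 K/W
Q = ΔT/R_total = 92/0.08173

q′ ≈ 1130 W/m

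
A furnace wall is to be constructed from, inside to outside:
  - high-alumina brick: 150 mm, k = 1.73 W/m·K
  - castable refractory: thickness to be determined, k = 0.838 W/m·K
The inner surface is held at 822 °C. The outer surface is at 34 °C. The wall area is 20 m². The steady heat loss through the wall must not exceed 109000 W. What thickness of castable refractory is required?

Treating each layer as a thermal resistance in series:
R_high-alumina brick = L/(kA) = 0.15/(1.73×20) = 0.004335 K/W
Sum of the known resistances R_other = 0.004335 K/W
Required total resistance R_tot = ΔT/Q_allow = 788/109000 = 0.007229 K/W
R_castable refractory = R_tot − R_other = 0.002894 K/W
L = R·k·A = 0.002894×0.838×20

L ≈ 48.5 mm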